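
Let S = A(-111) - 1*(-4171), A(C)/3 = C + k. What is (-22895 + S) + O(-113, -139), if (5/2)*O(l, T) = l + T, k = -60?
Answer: -96689/5 ≈ -19338.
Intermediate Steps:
O(l, T) = 2*T/5 + 2*l/5 (O(l, T) = 2*(l + T)/5 = 2*(T + l)/5 = 2*T/5 + 2*l/5)
A(C) = -180 + 3*C (A(C) = 3*(C - 60) = 3*(-60 + C) = -180 + 3*C)
S = 3658 (S = (-180 + 3*(-111)) - 1*(-4171) = (-180 - 333) + 4171 = -513 + 4171 = 3658)
(-22895 + S) + O(-113, -139) = (-22895 + 3658) + ((⅖)*(-139) + (⅖)*(-113)) = -19237 + (-278/5 - 226/5) = -19237 - 504/5 = -96689/5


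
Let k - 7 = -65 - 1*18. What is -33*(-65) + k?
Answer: 2069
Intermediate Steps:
k = -76 (k = 7 + (-65 - 1*18) = 7 + (-65 - 18) = 7 - 83 = -76)
-33*(-65) + k = -33*(-65) - 76 = 2145 - 76 = 2069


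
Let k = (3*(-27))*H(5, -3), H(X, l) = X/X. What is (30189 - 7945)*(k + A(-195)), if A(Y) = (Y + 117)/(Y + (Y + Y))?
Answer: -26981972/15 ≈ -1.7988e+6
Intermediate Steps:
H(X, l) = 1
k = -81 (k = (3*(-27))*1 = -81*1 = -81)
A(Y) = (117 + Y)/(3*Y) (A(Y) = (117 + Y)/(Y + 2*Y) = (117 + Y)/((3*Y)) = (117 + Y)*(1/(3*Y)) = (117 + Y)/(3*Y))
(30189 - 7945)*(k + A(-195)) = (30189 - 7945)*(-81 + (⅓)*(117 - 195)/(-195)) = 22244*(-81 + (⅓)*(-1/195)*(-78)) = 22244*(-81 + 2/15) = 22244*(-1213/15) = -26981972/15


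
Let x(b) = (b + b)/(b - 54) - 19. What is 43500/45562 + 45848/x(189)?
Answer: -5220554690/1845261 ≈ -2829.2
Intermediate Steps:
x(b) = -19 + 2*b/(-54 + b) (x(b) = (2*b)/(-54 + b) - 19 = 2*b/(-54 + b) - 19 = -19 + 2*b/(-54 + b))
43500/45562 + 45848/x(189) = 43500/45562 + 45848/(((1026 - 17*189)/(-54 + 189))) = 43500*(1/45562) + 45848/(((1026 - 3213)/135)) = 21750/22781 + 45848/(((1/135)*(-2187))) = 21750/22781 + 45848/(-81/5) = 21750/22781 + 45848*(-5/81) = 21750/22781 - 229240/81 = -5220554690/1845261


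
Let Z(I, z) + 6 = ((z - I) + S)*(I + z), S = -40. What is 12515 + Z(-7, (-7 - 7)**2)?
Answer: 43316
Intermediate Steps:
Z(I, z) = -6 + (I + z)*(-40 + z - I) (Z(I, z) = -6 + ((z - I) - 40)*(I + z) = -6 + (-40 + z - I)*(I + z) = -6 + (I + z)*(-40 + z - I))
12515 + Z(-7, (-7 - 7)**2) = 12515 + (-6 + ((-7 - 7)**2)**2 - 1*(-7)**2 - 40*(-7) - 40*(-7 - 7)**2) = 12515 + (-6 + ((-14)**2)**2 - 1*49 + 280 - 40*(-14)**2) = 12515 + (-6 + 196**2 - 49 + 280 - 40*196) = 12515 + (-6 + 38416 - 49 + 280 - 7840) = 12515 + 30801 = 43316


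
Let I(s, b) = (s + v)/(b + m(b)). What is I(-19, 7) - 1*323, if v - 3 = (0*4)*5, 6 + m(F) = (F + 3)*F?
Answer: -22949/71 ≈ -323.23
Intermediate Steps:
m(F) = -6 + F*(3 + F) (m(F) = -6 + (F + 3)*F = -6 + (3 + F)*F = -6 + F*(3 + F))
v = 3 (v = 3 + (0*4)*5 = 3 + 0*5 = 3 + 0 = 3)
I(s, b) = (3 + s)/(-6 + b**2 + 4*b) (I(s, b) = (s + 3)/(b + (-6 + b**2 + 3*b)) = (3 + s)/(-6 + b**2 + 4*b))
I(-19, 7) - 1*323 = (3 - 19)/(-6 + 7**2 + 4*7) - 1*323 = -16/(-6 + 49 + 28) - 323 = -16/71 - 323 = -22949/71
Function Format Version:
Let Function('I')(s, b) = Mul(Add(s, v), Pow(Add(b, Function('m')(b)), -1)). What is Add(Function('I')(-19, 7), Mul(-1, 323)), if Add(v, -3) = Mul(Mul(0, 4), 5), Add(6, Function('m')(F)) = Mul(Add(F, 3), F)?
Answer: Rational(-22949, 71) ≈ -323.23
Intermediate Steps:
Function('m')(F) = Add(-6, Mul(F, Add(3, F))) (Function('m')(F) = Add(-6, Mul(Add(F, 3), F)) = Add(-6, Mul(Add(3, F), F)) = Add(-6, Mul(F, Add(3, F))))
v = 3 (v = Add(3, Mul(Mul(0, 4), 5)) = Add(3, Mul(0, 5)) = Add(3, 0) = 3)
Function('I')(s, b) = Mul(Pow(Add(-6, Pow(b, 2), Mul(4, b)), -1), Add(3, s)) (Function('I')(s, b) = Mul(Add(s, 3), Pow(Add(b, Add(-6, Pow(b, 2), Mul(3, b))), -1)) = Mul(Add(3, s), Pow(Add(-6, Pow(b, 2), Mul(4, b)), -1)) = Mul(Pow(Add(-6, Pow(b, 2), Mul(4, b)), -1), Add(3, s)))
Add(Function('I')(-19, 7), Mul(-1, 323)) = Add(Mul(Pow(Add(-6, Pow(7, 2), Mul(4, 7)), -1), Add(3, -19)), Mul(-1, 323)) = Add(Mul(Pow(Add(-6, 49, 28), -1), -16), -323) = Add(Mul(Pow(71, -1), -16), -323) = Add(Mul(Rational(1, 71), -16), -323) = Add(Rational(-16, 71), -323) = Rational(-22949, 71)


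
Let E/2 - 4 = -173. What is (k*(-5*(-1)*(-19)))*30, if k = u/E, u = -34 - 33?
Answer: -95475/169 ≈ -564.94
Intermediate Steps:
E = -338 (E = 8 + 2*(-173) = 8 - 346 = -338)
u = -67
k = 67/338 (k = -67/(-338) = -67*(-1/338) = 67/338 ≈ 0.19822)
(k*(-5*(-1)*(-19)))*30 = (67*(-5*(-1)*(-19))/338)*30 = (67*(5*(-19))/338)*30 = ((67/338)*(-95))*30 = -6365/338*30 = -95475/169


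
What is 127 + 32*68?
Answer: 2303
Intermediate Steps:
127 + 32*68 = 127 + 2176 = 2303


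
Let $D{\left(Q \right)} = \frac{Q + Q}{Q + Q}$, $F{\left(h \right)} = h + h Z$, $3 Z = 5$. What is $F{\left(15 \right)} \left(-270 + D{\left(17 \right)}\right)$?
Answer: $-10760$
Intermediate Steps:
$Z = \frac{5}{3}$ ($Z = \frac{1}{3} \cdot 5 = \frac{5}{3} \approx 1.6667$)
$F{\left(h \right)} = \frac{8 h}{3}$ ($F{\left(h \right)} = h + h \frac{5}{3} = h + \frac{5 h}{3} = \frac{8 h}{3}$)
$D{\left(Q \right)} = 1$ ($D{\left(Q \right)} = \frac{2 Q}{2 Q} = 2 Q \frac{1}{2 Q} = 1$)
$F{\left(15 \right)} \left(-270 + D{\left(17 \right)}\right) = \frac{8}{3} \cdot 15 \left(-270 + 1\right) = 40 \left(-269\right) = -10760$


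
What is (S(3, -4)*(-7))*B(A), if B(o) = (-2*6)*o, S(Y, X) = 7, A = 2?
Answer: 1176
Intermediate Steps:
B(o) = -12*o
(S(3, -4)*(-7))*B(A) = (7*(-7))*(-12*2) = -49*(-24) = 1176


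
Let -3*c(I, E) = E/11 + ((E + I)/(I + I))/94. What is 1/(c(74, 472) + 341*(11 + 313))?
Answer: 229548/25358094997 ≈ 9.0523e-6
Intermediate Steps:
c(I, E) = -E/33 - (E + I)/(564*I) (c(I, E) = -(E/11 + ((E + I)/(I + I))/94)/3 = -(E*(1/11) + ((E + I)/((2*I)))*(1/94))/3 = -(E/11 + ((E + I)*(1/(2*I)))*(1/94))/3 = -(E/11 + ((E + I)/(2*I))*(1/94))/3 = -(E/11 + (E + I)/(188*I))/3 = -E/33 - (E + I)/(564*I))
1/(c(74, 472) + 341*(11 + 313)) = 1/((-1/564 - 1/33*472 - 1/564*472/74) + 341*(11 + 313)) = 1/((-1/564 - 472/33 - 1/564*472*1/74) + 341*324) = 1/((-1/564 - 472/33 - 59/5217) + 110484) = 1/(-3286235/229548 + 110484) = 1/(25358094997/229548) = 229548/25358094997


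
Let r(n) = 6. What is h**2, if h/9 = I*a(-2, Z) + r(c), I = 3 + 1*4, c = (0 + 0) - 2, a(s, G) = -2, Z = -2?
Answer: 5184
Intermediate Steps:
c = -2 (c = 0 - 2 = -2)
I = 7 (I = 3 + 4 = 7)
h = -72 (h = 9*(7*(-2) + 6) = 9*(-14 + 6) = 9*(-8) = -72)
h**2 = (-72)**2 = 5184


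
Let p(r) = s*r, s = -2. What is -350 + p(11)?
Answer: -372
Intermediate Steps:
p(r) = -2*r
-350 + p(11) = -350 - 2*11 = -350 - 22 = -372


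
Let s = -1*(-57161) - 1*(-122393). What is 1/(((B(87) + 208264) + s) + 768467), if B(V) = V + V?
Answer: 1/1156459 ≈ 8.6471e-7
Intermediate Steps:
B(V) = 2*V
s = 179554 (s = 57161 + 122393 = 179554)
1/(((B(87) + 208264) + s) + 768467) = 1/(((2*87 + 208264) + 179554) + 768467) = 1/(((174 + 208264) + 179554) + 768467) = 1/((208438 + 179554) + 768467) = 1/(387992 + 768467) = 1/1156459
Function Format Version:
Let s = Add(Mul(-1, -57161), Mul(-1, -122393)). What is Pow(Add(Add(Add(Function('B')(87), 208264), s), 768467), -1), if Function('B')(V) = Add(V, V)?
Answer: Rational(1, 1156459) ≈ 8.6471e-7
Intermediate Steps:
Function('B')(V) = Mul(2, V)
s = 179554 (s = Add(57161, 122393) = 179554)
Pow(Add(Add(Add(Function('B')(87), 208264), s), 768467), -1) = Pow(Add(Add(Add(Mul(2, 87), 208264), 179554), 768467), -1) = Pow(Add(Add(Add(174, 208264), 179554), 768467), -1) = Pow(Add(Add(208438, 179554), 768467), -1) = Pow(Add(387992, 768467), -1) = Pow(1156459, -1) = Rational(1, 1156459)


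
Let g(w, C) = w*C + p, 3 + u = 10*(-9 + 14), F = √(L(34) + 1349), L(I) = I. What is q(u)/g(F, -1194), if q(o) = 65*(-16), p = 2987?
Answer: 3106480/1962732419 + 1241760*√1383/1962732419 ≈ 0.025111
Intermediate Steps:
F = √1383 (F = √(34 + 1349) = √1383 ≈ 37.189)
u = 47 (u = -3 + 10*(-9 + 14) = -3 + 10*5 = -3 + 50 = 47)
g(w, C) = 2987 + C*w (g(w, C) = w*C + 2987 = C*w + 2987 = 2987 + C*w)
q(o) = -1040
q(u)/g(F, -1194) = -1040/(2987 - 1194*√1383)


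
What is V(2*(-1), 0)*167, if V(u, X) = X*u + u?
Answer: -334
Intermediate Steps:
V(u, X) = u + X*u
V(2*(-1), 0)*167 = ((2*(-1))*(1 + 0))*167 = -2*1*167 = -2*167 = -334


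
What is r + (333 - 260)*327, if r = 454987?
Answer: 478858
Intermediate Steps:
r + (333 - 260)*327 = 454987 + (333 - 260)*327 = 454987 + 73*327 = 454987 + 23871 = 478858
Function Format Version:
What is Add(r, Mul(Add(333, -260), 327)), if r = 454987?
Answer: 478858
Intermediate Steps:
Add(r, Mul(Add(333, -260), 327)) = Add(454987, Mul(Add(333, -260), 327)) = Add(454987, Mul(73, 327)) = Add(454987, 23871) = 478858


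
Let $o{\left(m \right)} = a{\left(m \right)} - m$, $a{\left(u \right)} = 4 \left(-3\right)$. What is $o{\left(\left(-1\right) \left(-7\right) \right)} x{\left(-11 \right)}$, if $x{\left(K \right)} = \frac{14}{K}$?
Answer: $\frac{266}{11} \approx 24.182$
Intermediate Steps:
$a{\left(u \right)} = -12$
$o{\left(m \right)} = -12 - m$
$o{\left(\left(-1\right) \left(-7\right) \right)} x{\left(-11 \right)} = \left(-12 - \left(-1\right) \left(-7\right)\right) \frac{14}{-11} = \left(-12 - 7\right) 14 \left(- \frac{1}{11}\right) = \left(-12 - 7\right) \left(- \frac{14}{11}\right) = \left(-19\right) \left(- \frac{14}{11}\right) = \frac{266}{11}$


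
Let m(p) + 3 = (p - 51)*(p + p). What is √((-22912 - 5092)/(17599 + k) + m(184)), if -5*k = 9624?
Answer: √300585316096761/78371 ≈ 221.22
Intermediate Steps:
k = -9624/5 (k = -⅕*9624 = -9624/5 ≈ -1924.8)
m(p) = -3 + 2*p*(-51 + p) (m(p) = -3 + (p - 51)*(p + p) = -3 + (-51 + p)*(2*p) = -3 + 2*p*(-51 + p))
√((-22912 - 5092)/(17599 + k) + m(184)) = √((-22912 - 5092)/(17599 - 9624/5) + (-3 - 102*184 + 2*184²)) = √(-28004/78371/5 + (-3 - 18768 + 2*33856)) = √(-28004*5/78371 + (-3 - 18768 + 67712)) = √(-140020/78371 + 48941) = √(3835415091/78371) = √300585316096761/78371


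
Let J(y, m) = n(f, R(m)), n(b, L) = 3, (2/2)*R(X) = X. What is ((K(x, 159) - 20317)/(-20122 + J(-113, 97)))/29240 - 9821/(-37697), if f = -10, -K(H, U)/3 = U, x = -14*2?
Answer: 11419520613/43826827220 ≈ 0.26056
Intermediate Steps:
x = -28
R(X) = X
K(H, U) = -3*U
J(y, m) = 3
((K(x, 159) - 20317)/(-20122 + J(-113, 97)))/29240 - 9821/(-37697) = ((-3*159 - 20317)/(-20122 + 3))/29240 - 9821/(-37697) = ((-477 - 20317)/(-20119))*(1/29240) - 9821*(-1/37697) = -20794*(-1/20119)*(1/29240) + 427/1639 = (20794/20119)*(1/29240) + 427/1639 = 10397/294139780 + 427/1639 = 11419520613/43826827220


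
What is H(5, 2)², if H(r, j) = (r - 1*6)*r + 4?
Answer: 1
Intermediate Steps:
H(r, j) = 4 + r*(-6 + r) (H(r, j) = (r - 6)*r + 4 = (-6 + r)*r + 4 = r*(-6 + r) + 4 = 4 + r*(-6 + r))
H(5, 2)² = (4 + 5² - 6*5)² = (4 + 25 - 30)² = (-1)² = 1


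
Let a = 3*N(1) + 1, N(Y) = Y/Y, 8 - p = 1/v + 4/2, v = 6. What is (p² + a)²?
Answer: 1874161/1296 ≈ 1446.1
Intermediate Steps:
p = 35/6 (p = 8 - (1/6 + 4/2) = 8 - (1*(⅙) + 4*(½)) = 8 - (⅙ + 2) = 8 - 1*13/6 = 8 - 13/6 = 35/6 ≈ 5.8333)
N(Y) = 1
a = 4 (a = 3*1 + 1 = 3 + 1 = 4)
(p² + a)² = ((35/6)² + 4)² = (1225/36 + 4)² = (1369/36)² = 1874161/1296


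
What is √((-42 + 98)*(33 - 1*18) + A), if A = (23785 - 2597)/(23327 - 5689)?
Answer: √65424227726/8819 ≈ 29.003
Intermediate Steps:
A = 10594/8819 (A = 21188/17638 = 21188*(1/17638) = 10594/8819 ≈ 1.2013)
√((-42 + 98)*(33 - 1*18) + A) = √((-42 + 98)*(33 - 1*18) + 10594/8819) = √(56*(33 - 18) + 10594/8819) = √(56*15 + 10594/8819) = √(840 + 10594/8819) = √(7418554/8819) = √65424227726/8819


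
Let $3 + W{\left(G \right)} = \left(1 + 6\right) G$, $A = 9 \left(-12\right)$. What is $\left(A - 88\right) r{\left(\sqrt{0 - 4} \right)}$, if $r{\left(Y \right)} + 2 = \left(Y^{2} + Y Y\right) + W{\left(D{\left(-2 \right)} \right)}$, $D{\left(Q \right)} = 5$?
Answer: $-4312$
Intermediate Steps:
$A = -108$
$W{\left(G \right)} = -3 + 7 G$ ($W{\left(G \right)} = -3 + \left(1 + 6\right) G = -3 + 7 G$)
$r{\left(Y \right)} = 30 + 2 Y^{2}$ ($r{\left(Y \right)} = -2 + \left(\left(Y^{2} + Y Y\right) + \left(-3 + 7 \cdot 5\right)\right) = -2 + \left(\left(Y^{2} + Y^{2}\right) + \left(-3 + 35\right)\right) = -2 + \left(2 Y^{2} + 32\right) = -2 + \left(32 + 2 Y^{2}\right) = 30 + 2 Y^{2}$)
$\left(A - 88\right) r{\left(\sqrt{0 - 4} \right)} = \left(-108 - 88\right) \left(30 + 2 \left(\sqrt{0 - 4}\right)^{2}\right) = - 196 \left(30 + 2 \left(\sqrt{-4}\right)^{2}\right) = - 196 \left(30 + 2 \left(2 i\right)^{2}\right) = - 196 \left(30 + 2 \left(-4\right)\right) = - 196 \left(30 - 8\right) = \left(-196\right) 22 = -4312$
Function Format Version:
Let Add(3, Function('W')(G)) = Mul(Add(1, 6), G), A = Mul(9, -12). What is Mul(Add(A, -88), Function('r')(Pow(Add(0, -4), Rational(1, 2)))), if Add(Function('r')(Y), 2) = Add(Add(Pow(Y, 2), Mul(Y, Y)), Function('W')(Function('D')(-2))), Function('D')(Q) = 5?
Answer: -4312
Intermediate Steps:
A = -108
Function('W')(G) = Add(-3, Mul(7, G)) (Function('W')(G) = Add(-3, Mul(Add(1, 6), G)) = Add(-3, Mul(7, G)))
Function('r')(Y) = Add(30, Mul(2, Pow(Y, 2))) (Function('r')(Y) = Add(-2, Add(Add(Pow(Y, 2), Mul(Y, Y)), Add(-3, Mul(7, 5)))) = Add(-2, Add(Add(Pow(Y, 2), Pow(Y, 2)), Add(-3, 35))) = Add(-2, Add(Mul(2, Pow(Y, 2)), 32)) = Add(-2, Add(32, Mul(2, Pow(Y, 2)))) = Add(30, Mul(2, Pow(Y, 2))))
Mul(Add(A, -88), Function('r')(Pow(Add(0, -4), Rational(1, 2)))) = Mul(Add(-108, -88), Add(30, Mul(2, Pow(Pow(Add(0, -4), Rational(1, 2)), 2)))) = Mul(-196, Add(30, Mul(2, Pow(Pow(-4, Rational(1, 2)), 2)))) = Mul(-196, Add(30, Mul(2, Pow(Mul(2, I), 2)))) = Mul(-196, Add(30, Mul(2, -4))) = Mul(-196, Add(30, -8)) = Mul(-196, 22) = -4312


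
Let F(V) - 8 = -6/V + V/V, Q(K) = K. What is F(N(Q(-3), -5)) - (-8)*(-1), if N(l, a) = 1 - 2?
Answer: 7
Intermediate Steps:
N(l, a) = -1
F(V) = 9 - 6/V (F(V) = 8 + (-6/V + V/V) = 8 + (-6/V + 1) = 8 + (1 - 6/V) = 9 - 6/V)
F(N(Q(-3), -5)) - (-8)*(-1) = (9 - 6/(-1)) - (-8)*(-1) = (9 - 6*(-1)) - 1*8 = (9 + 6) - 8 = 15 - 8 = 7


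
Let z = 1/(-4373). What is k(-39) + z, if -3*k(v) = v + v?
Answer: 113697/4373 ≈ 26.000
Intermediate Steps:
k(v) = -2*v/3 (k(v) = -(v + v)/3 = -2*v/3)
z = -1/4373 ≈ -0.00022868
k(-39) + z = -⅔*(-39) - 1/4373 = 26 - 1/4373 = 113697/4373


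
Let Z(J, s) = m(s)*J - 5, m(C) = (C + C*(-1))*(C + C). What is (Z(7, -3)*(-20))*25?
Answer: 2500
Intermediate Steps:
m(C) = 0 (m(C) = (C - C)*(2*C) = 0*(2*C) = 0)
Z(J, s) = -5 (Z(J, s) = 0*J - 5 = 0 - 5 = -5)
(Z(7, -3)*(-20))*25 = -5*(-20)*25 = 100*25 = 2500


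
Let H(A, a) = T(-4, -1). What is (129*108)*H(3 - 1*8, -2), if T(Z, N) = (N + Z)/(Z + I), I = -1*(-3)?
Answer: 69660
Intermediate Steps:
I = 3
T(Z, N) = (N + Z)/(3 + Z) (T(Z, N) = (N + Z)/(Z + 3) = (N + Z)/(3 + Z))
H(A, a) = 5 (H(A, a) = (-1 - 4)/(3 - 4) = -5/(-1) = -1*(-5) = 5)
(129*108)*H(3 - 1*8, -2) = (129*108)*5 = 13932*5 = 69660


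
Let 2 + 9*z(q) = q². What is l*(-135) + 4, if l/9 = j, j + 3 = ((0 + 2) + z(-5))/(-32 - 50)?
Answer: 7433/2 ≈ 3716.5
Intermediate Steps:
z(q) = -2/9 + q²/9
j = -55/18 (j = -3 + ((0 + 2) + (-2/9 + (⅑)*(-5)²))/(-32 - 50) = -3 + (2 + (-2/9 + (⅑)*25))/(-82) = -3 + (2 + (-2/9 + 25/9))*(-1/82) = -3 + (2 + 23/9)*(-1/82) = -3 + (41/9)*(-1/82) = -3 - 1/18 = -55/18 ≈ -3.0556)
l = -55/2 (l = 9*(-55/18) = -55/2 ≈ -27.500)
l*(-135) + 4 = -55/2*(-135) + 4 = 7425/2 + 4 = 7433/2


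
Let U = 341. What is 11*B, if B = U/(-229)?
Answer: -3751/229 ≈ -16.380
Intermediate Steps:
B = -341/229 (B = 341/(-229) = 341*(-1/229) = -341/229 ≈ -1.4891)
11*B = 11*(-341/229) = -3751/229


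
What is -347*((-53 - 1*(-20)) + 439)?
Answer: -140882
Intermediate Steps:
-347*((-53 - 1*(-20)) + 439) = -347*((-53 + 20) + 439) = -347*(-33 + 439) = -347*406 = -140882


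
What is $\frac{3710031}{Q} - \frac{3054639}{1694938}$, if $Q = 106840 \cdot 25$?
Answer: $- \frac{133619160423}{323369957000} \approx -0.41321$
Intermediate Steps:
$Q = 2671000$
$\frac{3710031}{Q} - \frac{3054639}{1694938} = \frac{3710031}{2671000} - \frac{3054639}{1694938} = 3710031 \cdot \frac{1}{2671000} - \frac{436377}{242134} = \frac{3710031}{2671000} - \frac{436377}{242134} = - \frac{133619160423}{323369957000}$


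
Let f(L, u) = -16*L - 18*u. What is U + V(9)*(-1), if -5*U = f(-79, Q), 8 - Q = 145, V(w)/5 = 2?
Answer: -756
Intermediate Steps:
V(w) = 10 (V(w) = 5*2 = 10)
Q = -137 (Q = 8 - 1*145 = 8 - 145 = -137)
f(L, u) = -18*u - 16*L
U = -746 (U = -(-18*(-137) - 16*(-79))/5 = -(2466 + 1264)/5 = -⅕*3730 = -746)
U + V(9)*(-1) = -746 + 10*(-1) = -746 - 10 = -756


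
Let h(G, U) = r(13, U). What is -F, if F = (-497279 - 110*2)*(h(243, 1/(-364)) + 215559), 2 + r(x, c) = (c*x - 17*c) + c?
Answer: 39035140159749/364 ≈ 1.0724e+11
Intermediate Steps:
r(x, c) = -2 - 16*c + c*x (r(x, c) = -2 + ((c*x - 17*c) + c) = -2 + ((-17*c + c*x) + c) = -2 + (-16*c + c*x) = -2 - 16*c + c*x)
h(G, U) = -2 - 3*U (h(G, U) = -2 - 16*U + U*13 = -2 - 16*U + 13*U = -2 - 3*U)
F = -39035140159749/364 (F = (-497279 - 110*2)*((-2 - 3/(-364)) + 215559) = (-497279 - 220)*((-2 - 3*(-1/364)) + 215559) = -497499*((-2 + 3/364) + 215559) = -497499*(-725/364 + 215559) = -497499*78462751/364 = -39035140159749/364 ≈ -1.0724e+11)
-F = -1*(-39035140159749/364) = 39035140159749/364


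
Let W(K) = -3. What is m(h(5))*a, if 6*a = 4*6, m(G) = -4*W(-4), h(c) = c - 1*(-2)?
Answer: 48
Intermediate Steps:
h(c) = 2 + c (h(c) = c + 2 = 2 + c)
m(G) = 12 (m(G) = -4*(-3) = 12)
a = 4 (a = (4*6)/6 = (⅙)*24 = 4)
m(h(5))*a = 12*4 = 48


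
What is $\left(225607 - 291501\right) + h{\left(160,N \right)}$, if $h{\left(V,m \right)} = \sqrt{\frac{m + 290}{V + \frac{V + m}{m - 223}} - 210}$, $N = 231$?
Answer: $-65894 + \frac{i \sqrt{579405882}}{1671} \approx -65894.0 + 14.405 i$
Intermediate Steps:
$h{\left(V,m \right)} = \sqrt{-210 + \frac{290 + m}{V + \frac{V + m}{-223 + m}}}$ ($h{\left(V,m \right)} = \sqrt{\frac{290 + m}{V + \frac{V + m}{-223 + m}} - 210} = \sqrt{-210 + \frac{290 + m}{V + \frac{V + m}{-223 + m}}}$)
$\left(225607 - 291501\right) + h{\left(160,N \right)} = \left(225607 - 291501\right) + \sqrt{\frac{-64670 + 231^{2} - 33033 + 46620 \cdot 160 - 33600 \cdot 231}{231 - 35520 + 160 \cdot 231}} = -65894 + \sqrt{\frac{-64670 + 53361 - 33033 + 7459200 - 7761600}{231 - 35520 + 36960}} = -65894 + \sqrt{\frac{1}{1671} \left(-346742\right)} = -65894 + \sqrt{- \frac{346742}{1671}} = -65894 + \frac{i \sqrt{579405882}}{1671}$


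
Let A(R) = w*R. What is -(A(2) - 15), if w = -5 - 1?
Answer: 27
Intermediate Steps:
w = -6
A(R) = -6*R
-(A(2) - 15) = -(-6*2 - 15) = -(-12 - 15) = -1*(-27) = 27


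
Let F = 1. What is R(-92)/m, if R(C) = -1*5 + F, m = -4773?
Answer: 4/4773 ≈ 0.00083805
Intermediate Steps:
R(C) = -4 (R(C) = -1*5 + 1 = -5 + 1 = -4)
R(-92)/m = -4/(-4773) = -4*(-1/4773) = 4/4773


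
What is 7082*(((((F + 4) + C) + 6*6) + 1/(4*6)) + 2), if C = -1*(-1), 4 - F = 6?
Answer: 3487885/12 ≈ 2.9066e+5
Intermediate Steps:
F = -2 (F = 4 - 1*6 = 4 - 6 = -2)
C = 1
7082*(((((F + 4) + C) + 6*6) + 1/(4*6)) + 2) = 7082*(((((-2 + 4) + 1) + 6*6) + 1/(4*6)) + 2) = 7082*((((2 + 1) + 36) + 1/24) + 2) = 7082*(((3 + 36) + 1/24) + 2) = 7082*((39 + 1/24) + 2) = 7082*(937/24 + 2) = 7082*(985/24) = 3487885/12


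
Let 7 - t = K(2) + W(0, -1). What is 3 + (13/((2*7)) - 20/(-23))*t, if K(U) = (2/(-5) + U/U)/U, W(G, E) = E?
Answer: 7749/460 ≈ 16.846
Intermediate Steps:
K(U) = 3/(5*U) (K(U) = (2*(-⅕) + 1)/U = (-⅖ + 1)/U = 3/(5*U))
t = 77/10 (t = 7 - ((⅗)/2 - 1) = 7 - ((⅗)*(½) - 1) = 7 - (3/10 - 1) = 7 - 1*(-7/10) = 7 + 7/10 = 77/10 ≈ 7.7000)
3 + (13/((2*7)) - 20/(-23))*t = 3 + (13/((2*7)) - 20/(-23))*(77/10) = 3 + (13/14 - 20*(-1/23))*(77/10) = 3 + (13*(1/14) + 20/23)*(77/10) = 3 + (13/14 + 20/23)*(77/10) = 3 + (579/322)*(77/10) = 3 + 6369/460 = 7749/460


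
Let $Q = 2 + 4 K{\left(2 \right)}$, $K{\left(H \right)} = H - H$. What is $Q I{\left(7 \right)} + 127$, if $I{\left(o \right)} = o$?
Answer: $141$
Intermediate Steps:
$K{\left(H \right)} = 0$
$Q = 2$ ($Q = 2 + 4 \cdot 0 = 2 + 0 = 2$)
$Q I{\left(7 \right)} + 127 = 2 \cdot 7 + 127 = 14 + 127 = 141$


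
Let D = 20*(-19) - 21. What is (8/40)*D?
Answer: -401/5 ≈ -80.200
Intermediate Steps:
D = -401 (D = -380 - 21 = -401)
(8/40)*D = (8/40)*(-401) = (8*(1/40))*(-401) = (⅕)*(-401) = -401/5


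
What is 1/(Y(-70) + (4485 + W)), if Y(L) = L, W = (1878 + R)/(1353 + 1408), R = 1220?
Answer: 2761/12192913 ≈ 0.00022644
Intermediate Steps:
W = 3098/2761 (W = (1878 + 1220)/(1353 + 1408) = 3098/2761 ≈ 1.1221)
1/(Y(-70) + (4485 + W)) = 1/(-70 + (4485 + 3098/2761)) = 1/(-70 + 12386183/2761) = 1/(12192913/2761) = 2761/12192913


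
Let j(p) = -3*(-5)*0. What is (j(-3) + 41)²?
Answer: 1681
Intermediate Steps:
j(p) = 0 (j(p) = 15*0 = 0)
(j(-3) + 41)² = (0 + 41)² = 41² = 1681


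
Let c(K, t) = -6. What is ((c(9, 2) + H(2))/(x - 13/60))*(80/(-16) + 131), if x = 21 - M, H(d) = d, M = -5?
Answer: -4320/221 ≈ -19.548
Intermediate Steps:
x = 26 (x = 21 - 1*(-5) = 21 + 5 = 26)
((c(9, 2) + H(2))/(x - 13/60))*(80/(-16) + 131) = ((-6 + 2)/(26 - 13/60))*(80/(-16) + 131) = (-4/(26 - 13*1/60))*(80*(-1/16) + 131) = (-4/(26 - 13/60))*(-5 + 131) = -4/1547/60*126 = -4*60/1547*126 = -240/1547*126 = -4320/221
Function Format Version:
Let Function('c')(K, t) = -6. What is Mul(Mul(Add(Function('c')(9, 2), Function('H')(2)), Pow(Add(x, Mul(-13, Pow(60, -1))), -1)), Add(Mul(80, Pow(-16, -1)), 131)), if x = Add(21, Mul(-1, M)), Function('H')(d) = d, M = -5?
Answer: Rational(-4320, 221) ≈ -19.548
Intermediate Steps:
x = 26 (x = Add(21, Mul(-1, -5)) = Add(21, 5) = 26)
Mul(Mul(Add(Function('c')(9, 2), Function('H')(2)), Pow(Add(x, Mul(-13, Pow(60, -1))), -1)), Add(Mul(80, Pow(-16, -1)), 131)) = Mul(Mul(Add(-6, 2), Pow(Add(26, Mul(-13, Pow(60, -1))), -1)), Add(Mul(80, Pow(-16, -1)), 131)) = Mul(Mul(-4, Pow(Add(26, Mul(-13, Rational(1, 60))), -1)), Add(Mul(80, Rational(-1, 16)), 131)) = Mul(Mul(-4, Pow(Add(26, Rational(-13, 60)), -1)), Add(-5, 131)) = Mul(Mul(-4, Pow(Rational(1547, 60), -1)), 126) = Mul(Mul(-4, Rational(60, 1547)), 126) = Mul(Rational(-240, 1547), 126) = Rational(-4320, 221)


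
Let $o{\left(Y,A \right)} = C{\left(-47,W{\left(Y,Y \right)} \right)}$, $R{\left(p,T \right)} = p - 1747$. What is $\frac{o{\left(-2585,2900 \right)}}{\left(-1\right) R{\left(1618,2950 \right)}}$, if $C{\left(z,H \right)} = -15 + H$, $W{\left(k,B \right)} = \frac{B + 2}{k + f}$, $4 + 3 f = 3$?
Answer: $- \frac{5171}{47644} \approx -0.10853$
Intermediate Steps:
$f = - \frac{1}{3}$ ($f = - \frac{4}{3} + \frac{1}{3} \cdot 3 = - \frac{4}{3} + 1 = - \frac{1}{3} \approx -0.33333$)
$W{\left(k,B \right)} = \frac{2 + B}{- \frac{1}{3} + k}$ ($W{\left(k,B \right)} = \frac{B + 2}{k - \frac{1}{3}} = \frac{2 + B}{- \frac{1}{3} + k}$)
$R{\left(p,T \right)} = -1747 + p$
$o{\left(Y,A \right)} = -15 + \frac{3 \left(2 + Y\right)}{-1 + 3 Y}$
$\frac{o{\left(-2585,2900 \right)}}{\left(-1\right) R{\left(1618,2950 \right)}} = \frac{21 \frac{1}{-1 + 3 \left(-2585\right)} \left(1 - -5170\right)}{\left(-1\right) \left(-1747 + 1618\right)} = \frac{21 \frac{1}{-1 - 7755} \left(1 + 5170\right)}{\left(-1\right) \left(-129\right)} = \frac{21 \frac{1}{-7756} \cdot 5171}{129} = 21 \left(- \frac{1}{7756}\right) 5171 \cdot \frac{1}{129} = \left(- \frac{15513}{1108}\right) \frac{1}{129} = - \frac{5171}{47644}$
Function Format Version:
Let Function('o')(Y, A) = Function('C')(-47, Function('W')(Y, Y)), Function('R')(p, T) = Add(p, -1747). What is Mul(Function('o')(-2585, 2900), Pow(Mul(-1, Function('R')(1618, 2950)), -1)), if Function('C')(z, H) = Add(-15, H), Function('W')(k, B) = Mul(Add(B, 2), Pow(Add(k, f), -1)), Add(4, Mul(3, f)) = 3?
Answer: Rational(-5171, 47644) ≈ -0.10853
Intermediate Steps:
f = Rational(-1, 3) (f = Add(Rational(-4, 3), Mul(Rational(1, 3), 3)) = Add(Rational(-4, 3), 1) = Rational(-1, 3) ≈ -0.33333)
Function('W')(k, B) = Mul(Pow(Add(Rational(-1, 3), k), -1), Add(2, B)) (Function('W')(k, B) = Mul(Add(B, 2), Pow(Add(k, Rational(-1, 3)), -1)) = Mul(Add(2, B), Pow(Add(Rational(-1, 3), k), -1)) = Mul(Pow(Add(Rational(-1, 3), k), -1), Add(2, B)))
Function('R')(p, T) = Add(-1747, p)
Function('o')(Y, A) = Add(-15, Mul(3, Pow(Add(-1, Mul(3, Y)), -1), Add(2, Y)))
Mul(Function('o')(-2585, 2900), Pow(Mul(-1, Function('R')(1618, 2950)), -1)) = Mul(Mul(21, Pow(Add(-1, Mul(3, -2585)), -1), Add(1, Mul(-2, -2585))), Pow(Mul(-1, Add(-1747, 1618)), -1)) = Mul(Mul(21, Pow(Add(-1, -7755), -1), Add(1, 5170)), Pow(Mul(-1, -129), -1)) = Mul(Mul(21, Pow(-7756, -1), 5171), Pow(129, -1)) = Mul(Mul(21, Rational(-1, 7756), 5171), Rational(1, 129)) = Mul(Rational(-15513, 1108), Rational(1, 129)) = Rational(-5171, 47644)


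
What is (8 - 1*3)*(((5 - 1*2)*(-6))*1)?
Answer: -90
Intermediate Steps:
(8 - 1*3)*(((5 - 1*2)*(-6))*1) = (8 - 3)*(((5 - 2)*(-6))*1) = 5*((3*(-6))*1) = 5*(-18*1) = 5*(-18) = -90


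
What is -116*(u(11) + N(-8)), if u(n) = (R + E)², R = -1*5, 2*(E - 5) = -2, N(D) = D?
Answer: 812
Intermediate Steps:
E = 4 (E = 5 + (½)*(-2) = 5 - 1 = 4)
R = -5
u(n) = 1 (u(n) = (-5 + 4)² = (-1)² = 1)
-116*(u(11) + N(-8)) = -116*(1 - 8) = -116*(-7) = 812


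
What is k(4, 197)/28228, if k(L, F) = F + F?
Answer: 197/14114 ≈ 0.013958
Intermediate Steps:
k(L, F) = 2*F
k(4, 197)/28228 = (2*197)/28228 = 394*(1/28228) = 197/14114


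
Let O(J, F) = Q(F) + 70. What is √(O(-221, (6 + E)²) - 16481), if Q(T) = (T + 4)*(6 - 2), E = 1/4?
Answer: I*√64955/2 ≈ 127.43*I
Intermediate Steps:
E = ¼ ≈ 0.25000
Q(T) = 16 + 4*T (Q(T) = (4 + T)*4 = 16 + 4*T)
O(J, F) = 86 + 4*F (O(J, F) = (16 + 4*F) + 70 = 86 + 4*F)
√(O(-221, (6 + E)²) - 16481) = √((86 + 4*(6 + ¼)²) - 16481) = √((86 + 4*(25/4)²) - 16481) = √((86 + 4*(625/16)) - 16481) = √((86 + 625/4) - 16481) = √(969/4 - 16481) = √(-64955/4) = I*√64955/2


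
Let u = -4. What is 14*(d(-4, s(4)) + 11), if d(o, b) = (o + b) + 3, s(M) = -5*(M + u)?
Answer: 140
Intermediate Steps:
s(M) = 20 - 5*M (s(M) = -5*(M - 4) = -5*(-4 + M) = 20 - 5*M)
d(o, b) = 3 + b + o (d(o, b) = (b + o) + 3 = 3 + b + o)
14*(d(-4, s(4)) + 11) = 14*((3 + (20 - 5*4) - 4) + 11) = 14*((3 + (20 - 20) - 4) + 11) = 14*((3 + 0 - 4) + 11) = 14*(-1 + 11) = 14*10 = 140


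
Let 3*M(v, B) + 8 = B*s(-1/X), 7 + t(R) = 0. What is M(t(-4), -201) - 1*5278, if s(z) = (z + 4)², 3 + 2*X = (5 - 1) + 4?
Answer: -461174/75 ≈ -6149.0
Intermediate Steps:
X = 5/2 (X = -3/2 + ((5 - 1) + 4)/2 = -3/2 + (4 + 4)/2 = -3/2 + (½)*8 = -3/2 + 4 = 5/2 ≈ 2.5000)
t(R) = -7 (t(R) = -7 + 0 = -7)
s(z) = (4 + z)²
M(v, B) = -8/3 + 108*B/25 (M(v, B) = -8/3 + (B*(4 - 1/5/2)²)/3 = -8/3 + (B*(4 - 1*⅖)²)/3 = -8/3 + (B*(4 - ⅖)²)/3 = -8/3 + (B*(18/5)²)/3 = -8/3 + (B*(324/25))/3 = -8/3 + (324*B/25)/3 = -8/3 + 108*B/25)
M(t(-4), -201) - 1*5278 = (-8/3 + (108/25)*(-201)) - 1*5278 = (-8/3 - 21708/25) - 5278 = -65324/75 - 5278 = -461174/75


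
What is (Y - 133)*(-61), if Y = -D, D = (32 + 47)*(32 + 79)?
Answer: 543022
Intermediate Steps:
D = 8769 (D = 79*111 = 8769)
Y = -8769 (Y = -1*8769 = -8769)
(Y - 133)*(-61) = (-8769 - 133)*(-61) = -8902*(-61) = 543022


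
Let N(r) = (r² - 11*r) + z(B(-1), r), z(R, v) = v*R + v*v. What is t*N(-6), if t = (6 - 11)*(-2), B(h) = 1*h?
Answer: 1440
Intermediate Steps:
B(h) = h
z(R, v) = v² + R*v (z(R, v) = R*v + v² = v² + R*v)
t = 10 (t = -5*(-2) = 10)
N(r) = r² - 11*r + r*(-1 + r) (N(r) = (r² - 11*r) + r*(-1 + r) = r² - 11*r + r*(-1 + r))
t*N(-6) = 10*(2*(-6)*(-6 - 6)) = 10*(2*(-6)*(-12)) = 10*144 = 1440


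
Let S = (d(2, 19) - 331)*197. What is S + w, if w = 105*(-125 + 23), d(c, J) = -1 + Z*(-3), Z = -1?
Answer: -75523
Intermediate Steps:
d(c, J) = 2 (d(c, J) = -1 - 1*(-3) = -1 + 3 = 2)
w = -10710 (w = 105*(-102) = -10710)
S = -64813 (S = (2 - 331)*197 = -329*197 = -64813)
S + w = -64813 - 10710 = -75523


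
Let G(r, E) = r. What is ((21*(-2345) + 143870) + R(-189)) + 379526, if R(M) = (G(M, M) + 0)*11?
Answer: 472072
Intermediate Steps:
R(M) = 11*M (R(M) = (M + 0)*11 = M*11 = 11*M)
((21*(-2345) + 143870) + R(-189)) + 379526 = ((21*(-2345) + 143870) + 11*(-189)) + 379526 = ((-49245 + 143870) - 2079) + 379526 = (94625 - 2079) + 379526 = 92546 + 379526 = 472072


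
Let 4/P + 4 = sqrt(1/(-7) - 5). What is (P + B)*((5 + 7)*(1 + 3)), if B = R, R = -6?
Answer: 96*(-7*sqrt(7) + 9*I)/(-3*I + 2*sqrt(7)) ≈ -324.32 - 20.594*I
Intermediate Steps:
P = 4/(-4 + 6*I*sqrt(7)/7) (P = 4/(-4 + sqrt(1/(-7) - 5)) = 4/(-4 + sqrt(-1/7 - 5)) = 4/(-4 + sqrt(-36/7)) = 4/(-4 + 6*I*sqrt(7)/7) ≈ -0.75676 - 0.42904*I)
B = -6
(P + B)*((5 + 7)*(1 + 3)) = (-2*sqrt(7)/(-3*I + 2*sqrt(7)) - 6)*((5 + 7)*(1 + 3)) = (-6 - 2*sqrt(7)/(-3*I + 2*sqrt(7)))*(12*4) = (-6 - 2*sqrt(7)/(-3*I + 2*sqrt(7)))*48 = -288 - 96*sqrt(7)/(-3*I + 2*sqrt(7))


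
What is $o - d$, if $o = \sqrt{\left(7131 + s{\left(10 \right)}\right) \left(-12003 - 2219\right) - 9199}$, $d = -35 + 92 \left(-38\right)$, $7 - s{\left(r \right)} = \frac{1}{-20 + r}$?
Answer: $3531 + \frac{i \sqrt{2538181430}}{5} \approx 3531.0 + 10076.0 i$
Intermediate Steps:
$s{\left(r \right)} = 7 - \frac{1}{-20 + r}$
$d = -3531$ ($d = -35 - 3496 = -3531$)
$o = \frac{i \sqrt{2538181430}}{5}$ ($o = \sqrt{\left(7131 + \frac{-141 + 7 \cdot 10}{-20 + 10}\right) \left(-12003 - 2219\right) - 9199} = \sqrt{\left(7131 + \frac{-141 + 70}{-10}\right) \left(-14222\right) - 9199} = \sqrt{\left(7131 - - \frac{71}{10}\right) \left(-14222\right) - 9199} = \sqrt{\left(7131 + \frac{71}{10}\right) \left(-14222\right) - 9199} = \sqrt{\frac{71381}{10} \left(-14222\right) - 9199} = \sqrt{- \frac{507590291}{5} - 9199} = \sqrt{- \frac{507636286}{5}} = \frac{i \sqrt{2538181430}}{5} \approx 10076.0 i$)
$o - d = \frac{i \sqrt{2538181430}}{5} - -3531 = \frac{i \sqrt{2538181430}}{5} + 3531 = 3531 + \frac{i \sqrt{2538181430}}{5}$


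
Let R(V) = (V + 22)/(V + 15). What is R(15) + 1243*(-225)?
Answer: -8390213/30 ≈ -2.7967e+5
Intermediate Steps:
R(V) = (22 + V)/(15 + V)
R(15) + 1243*(-225) = (22 + 15)/(15 + 15) + 1243*(-225) = 37/30 - 279675 = -8390213/30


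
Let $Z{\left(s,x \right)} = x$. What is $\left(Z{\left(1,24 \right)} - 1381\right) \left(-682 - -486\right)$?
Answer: $265972$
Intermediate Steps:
$\left(Z{\left(1,24 \right)} - 1381\right) \left(-682 - -486\right) = \left(24 - 1381\right) \left(-682 - -486\right) = - 1357 \left(-682 + 486\right) = \left(-1357\right) \left(-196\right) = 265972$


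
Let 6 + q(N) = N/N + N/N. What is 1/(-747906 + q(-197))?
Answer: -1/747910 ≈ -1.3371e-6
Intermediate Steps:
q(N) = -4 (q(N) = -6 + (N/N + N/N) = -6 + (1 + 1) = -6 + 2 = -4)
1/(-747906 + q(-197)) = 1/(-747906 - 4) = 1/(-747910) = -1/747910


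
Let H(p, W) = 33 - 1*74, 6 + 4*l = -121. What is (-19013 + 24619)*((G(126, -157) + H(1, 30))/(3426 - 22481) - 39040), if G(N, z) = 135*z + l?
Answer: -8340449072387/38110 ≈ -2.1885e+8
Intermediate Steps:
l = -127/4 (l = -3/2 + (1/4)*(-121) = -3/2 - 121/4 = -127/4 ≈ -31.750)
H(p, W) = -41 (H(p, W) = 33 - 74 = -41)
G(N, z) = -127/4 + 135*z (G(N, z) = 135*z - 127/4 = -127/4 + 135*z)
(-19013 + 24619)*((G(126, -157) + H(1, 30))/(3426 - 22481) - 39040) = (-19013 + 24619)*(((-127/4 + 135*(-157)) - 41)/(3426 - 22481) - 39040) = 5606*(((-127/4 - 21195) - 41)/(-19055) - 39040) = 5606*((-84907/4 - 41)*(-1/19055) - 39040) = 5606*(-85071/4*(-1/19055) - 39040) = 5606*(85071/76220 - 39040) = 5606*(-2975543729/76220) = -8340449072387/38110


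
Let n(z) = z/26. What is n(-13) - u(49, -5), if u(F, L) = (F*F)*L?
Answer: 24009/2 ≈ 12005.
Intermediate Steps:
n(z) = z/26 (n(z) = z*(1/26) = z/26)
u(F, L) = L*F**2 (u(F, L) = F**2*L = L*F**2)
n(-13) - u(49, -5) = (1/26)*(-13) - (-5)*49**2 = -1/2 - (-5)*2401 = -1/2 - 1*(-12005) = -1/2 + 12005 = 24009/2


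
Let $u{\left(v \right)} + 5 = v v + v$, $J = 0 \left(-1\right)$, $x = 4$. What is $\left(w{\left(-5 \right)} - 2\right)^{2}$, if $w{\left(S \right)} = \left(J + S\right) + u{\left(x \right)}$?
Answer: $64$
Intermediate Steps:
$J = 0$
$u{\left(v \right)} = -5 + v + v^{2}$ ($u{\left(v \right)} = -5 + \left(v v + v\right) = -5 + \left(v^{2} + v\right) = -5 + \left(v + v^{2}\right) = -5 + v + v^{2}$)
$w{\left(S \right)} = 15 + S$ ($w{\left(S \right)} = \left(0 + S\right) + \left(-5 + 4 + 4^{2}\right) = S + \left(-5 + 4 + 16\right) = S + 15 = 15 + S$)
$\left(w{\left(-5 \right)} - 2\right)^{2} = \left(\left(15 - 5\right) - 2\right)^{2} = \left(10 - 2\right)^{2} = 8^{2} = 64$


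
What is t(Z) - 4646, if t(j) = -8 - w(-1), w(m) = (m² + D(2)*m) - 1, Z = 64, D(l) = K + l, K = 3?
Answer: -4649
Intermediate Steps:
D(l) = 3 + l
w(m) = -1 + m² + 5*m (w(m) = (m² + (3 + 2)*m) - 1 = (m² + 5*m) - 1 = -1 + m² + 5*m)
t(j) = -3 (t(j) = -8 - (-1 + (-1)² + 5*(-1)) = -8 - (-1 + 1 - 5) = -8 - 1*(-5) = -8 + 5 = -3)
t(Z) - 4646 = -3 - 4646 = -4649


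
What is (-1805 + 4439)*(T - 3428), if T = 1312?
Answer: -5573544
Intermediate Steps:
(-1805 + 4439)*(T - 3428) = (-1805 + 4439)*(1312 - 3428) = 2634*(-2116) = -5573544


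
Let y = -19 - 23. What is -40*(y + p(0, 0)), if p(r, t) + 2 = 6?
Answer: 1520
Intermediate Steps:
p(r, t) = 4 (p(r, t) = -2 + 6 = 4)
y = -42
-40*(y + p(0, 0)) = -40*(-42 + 4) = -40*(-38) = 1520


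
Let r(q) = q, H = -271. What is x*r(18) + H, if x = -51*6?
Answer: -5779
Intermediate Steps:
x = -306
x*r(18) + H = -306*18 - 271 = -5508 - 271 = -5779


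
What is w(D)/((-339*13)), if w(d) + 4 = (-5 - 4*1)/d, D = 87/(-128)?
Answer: -268/127803 ≈ -0.0020970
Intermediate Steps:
D = -87/128 (D = 87*(-1/128) = -87/128 ≈ -0.67969)
w(d) = -4 - 9/d (w(d) = -4 + (-5 - 4*1)/d = -4 + (-5 - 4)/d = -4 - 9/d)
w(D)/((-339*13)) = (-4 - 9/(-87/128))/((-339*13)) = (-4 - 9*(-128/87))/(-4407) = (-4 + 384/29)*(-1/4407) = (268/29)*(-1/4407) = -268/127803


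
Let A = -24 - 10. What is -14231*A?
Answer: 483854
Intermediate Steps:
A = -34
-14231*A = -14231*(-34) = 483854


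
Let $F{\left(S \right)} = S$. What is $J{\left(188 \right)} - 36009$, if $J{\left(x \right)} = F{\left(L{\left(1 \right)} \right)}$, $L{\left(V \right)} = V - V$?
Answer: $-36009$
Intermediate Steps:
$L{\left(V \right)} = 0$
$J{\left(x \right)} = 0$
$J{\left(188 \right)} - 36009 = 0 - 36009 = -36009$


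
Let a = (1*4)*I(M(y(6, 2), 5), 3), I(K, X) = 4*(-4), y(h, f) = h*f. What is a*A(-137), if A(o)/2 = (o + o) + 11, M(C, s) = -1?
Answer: 33664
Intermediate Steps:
y(h, f) = f*h
I(K, X) = -16
A(o) = 22 + 4*o (A(o) = 2*((o + o) + 11) = 2*(2*o + 11) = 2*(11 + 2*o) = 22 + 4*o)
a = -64 (a = (1*4)*(-16) = 4*(-16) = -64)
a*A(-137) = -64*(22 + 4*(-137)) = -64*(22 - 548) = -64*(-526) = 33664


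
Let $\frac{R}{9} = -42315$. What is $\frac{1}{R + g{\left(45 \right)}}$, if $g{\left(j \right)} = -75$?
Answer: $- \frac{1}{380910} \approx -2.6253 \cdot 10^{-6}$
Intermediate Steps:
$R = -380835$ ($R = 9 \left(-42315\right) = -380835$)
$\frac{1}{R + g{\left(45 \right)}} = \frac{1}{-380835 - 75} = \frac{1}{-380910} = - \frac{1}{380910}$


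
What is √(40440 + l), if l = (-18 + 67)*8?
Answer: 8*√638 ≈ 202.07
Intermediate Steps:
l = 392 (l = 49*8 = 392)
√(40440 + l) = √(40440 + 392) = √40832 = 8*√638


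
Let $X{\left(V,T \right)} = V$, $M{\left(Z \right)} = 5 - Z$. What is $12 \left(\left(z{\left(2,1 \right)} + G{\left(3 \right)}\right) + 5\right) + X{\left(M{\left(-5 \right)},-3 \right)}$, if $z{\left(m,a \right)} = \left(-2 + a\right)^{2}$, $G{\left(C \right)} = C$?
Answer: $118$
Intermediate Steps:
$12 \left(\left(z{\left(2,1 \right)} + G{\left(3 \right)}\right) + 5\right) + X{\left(M{\left(-5 \right)},-3 \right)} = 12 \left(\left(\left(-2 + 1\right)^{2} + 3\right) + 5\right) + \left(5 - -5\right) = 12 \left(\left(\left(-1\right)^{2} + 3\right) + 5\right) + \left(5 + 5\right) = 12 \left(\left(1 + 3\right) + 5\right) + 10 = 12 \left(4 + 5\right) + 10 = 12 \cdot 9 + 10 = 108 + 10 = 118$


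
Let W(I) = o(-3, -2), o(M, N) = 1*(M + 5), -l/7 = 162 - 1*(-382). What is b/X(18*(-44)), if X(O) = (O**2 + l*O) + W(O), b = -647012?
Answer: -323506/1821601 ≈ -0.17759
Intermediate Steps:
l = -3808 (l = -7*(162 - 1*(-382)) = -7*(162 + 382) = -7*544 = -3808)
o(M, N) = 5 + M (o(M, N) = 1*(5 + M) = 5 + M)
W(I) = 2 (W(I) = 5 - 3 = 2)
X(O) = 2 + O**2 - 3808*O (X(O) = (O**2 - 3808*O) + 2 = 2 + O**2 - 3808*O)
b/X(18*(-44)) = -647012/(2 + (18*(-44))**2 - 68544*(-44)) = -647012/(2 + (-792)**2 - 3808*(-792)) = -647012/(2 + 627264 + 3015936) = -647012/3643202 = -647012*1/3643202 = -323506/1821601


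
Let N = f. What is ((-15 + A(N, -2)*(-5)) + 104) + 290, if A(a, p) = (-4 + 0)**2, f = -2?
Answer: 299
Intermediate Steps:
N = -2
A(a, p) = 16 (A(a, p) = (-4)**2 = 16)
((-15 + A(N, -2)*(-5)) + 104) + 290 = ((-15 + 16*(-5)) + 104) + 290 = ((-15 - 80) + 104) + 290 = (-95 + 104) + 290 = 9 + 290 = 299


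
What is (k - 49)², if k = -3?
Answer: 2704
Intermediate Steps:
(k - 49)² = (-3 - 49)² = (-52)² = 2704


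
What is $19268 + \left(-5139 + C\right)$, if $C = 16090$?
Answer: $30219$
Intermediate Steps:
$19268 + \left(-5139 + C\right) = 19268 + \left(-5139 + 16090\right) = 19268 + 10951 = 30219$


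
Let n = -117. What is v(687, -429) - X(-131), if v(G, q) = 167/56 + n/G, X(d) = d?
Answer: 1716003/12824 ≈ 133.81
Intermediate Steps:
v(G, q) = 167/56 - 117/G
v(687, -429) - X(-131) = (167/56 - 117/687) - 1*(-131) = (167/56 - 117*1/687) + 131 = (167/56 - 39/229) + 131 = 36059/12824 + 131 = 1716003/12824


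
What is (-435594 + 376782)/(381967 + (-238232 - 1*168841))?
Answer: 29406/12553 ≈ 2.3425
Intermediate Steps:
(-435594 + 376782)/(381967 + (-238232 - 1*168841)) = -58812/(381967 + (-238232 - 168841)) = -58812/(381967 - 407073) = -58812/(-25106) = -58812*(-1/25106) = 29406/12553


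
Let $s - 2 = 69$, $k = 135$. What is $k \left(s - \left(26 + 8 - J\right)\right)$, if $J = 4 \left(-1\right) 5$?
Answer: $2295$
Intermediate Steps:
$s = 71$ ($s = 2 + 69 = 71$)
$J = -20$ ($J = \left(-4\right) 5 = -20$)
$k \left(s - \left(26 + 8 - J\right)\right) = 135 \left(71 - \left(46 + 8\right)\right) = 135 \left(71 - 54\right) = 135 \cdot 17 = 2295$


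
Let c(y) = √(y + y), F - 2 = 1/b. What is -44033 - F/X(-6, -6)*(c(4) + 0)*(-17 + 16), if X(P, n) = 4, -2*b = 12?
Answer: -44033 + 11*√2/12 ≈ -44032.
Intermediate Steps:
b = -6 (b = -½*12 = -6)
F = 11/6 (F = 2 + 1/(-6) = 2 - ⅙ = 11/6 ≈ 1.8333)
c(y) = √2*√y (c(y) = √(2*y) = √2*√y)
-44033 - F/X(-6, -6)*(c(4) + 0)*(-17 + 16) = -44033 - (11/6)/4*(√2*√4 + 0)*(-17 + 16) = -44033 - (¼)*(11/6)*(√2*2 + 0)*(-1) = -44033 - 11*(2*√2 + 0)*(-1)/24 = -44033 - 11*(2*√2)*(-1)/24 = -44033 - 11*(-2*√2)/24 = -44033 - (-11)*√2/12 = -44033 + 11*√2/12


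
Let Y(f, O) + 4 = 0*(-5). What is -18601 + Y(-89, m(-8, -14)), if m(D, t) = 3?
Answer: -18605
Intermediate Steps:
Y(f, O) = -4 (Y(f, O) = -4 + 0*(-5) = -4 + 0 = -4)
-18601 + Y(-89, m(-8, -14)) = -18601 - 4 = -18605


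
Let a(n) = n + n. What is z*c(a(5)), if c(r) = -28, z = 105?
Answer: -2940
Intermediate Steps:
a(n) = 2*n
z*c(a(5)) = 105*(-28) = -2940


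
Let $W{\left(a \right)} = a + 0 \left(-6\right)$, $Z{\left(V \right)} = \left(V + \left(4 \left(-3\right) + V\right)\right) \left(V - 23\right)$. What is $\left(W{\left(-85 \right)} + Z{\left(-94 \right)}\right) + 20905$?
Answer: $44220$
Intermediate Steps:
$Z{\left(V \right)} = \left(-23 + V\right) \left(-12 + 2 V\right)$ ($Z{\left(V \right)} = \left(V + \left(-12 + V\right)\right) \left(-23 + V\right) = \left(-12 + 2 V\right) \left(-23 + V\right) = \left(-23 + V\right) \left(-12 + 2 V\right)$)
$W{\left(a \right)} = a$ ($W{\left(a \right)} = a + 0 = a$)
$\left(W{\left(-85 \right)} + Z{\left(-94 \right)}\right) + 20905 = \left(-85 + \left(276 - -5452 + 2 \left(-94\right)^{2}\right)\right) + 20905 = \left(-85 + \left(276 + 5452 + 2 \cdot 8836\right)\right) + 20905 = \left(-85 + \left(276 + 5452 + 17672\right)\right) + 20905 = \left(-85 + 23400\right) + 20905 = 23315 + 20905 = 44220$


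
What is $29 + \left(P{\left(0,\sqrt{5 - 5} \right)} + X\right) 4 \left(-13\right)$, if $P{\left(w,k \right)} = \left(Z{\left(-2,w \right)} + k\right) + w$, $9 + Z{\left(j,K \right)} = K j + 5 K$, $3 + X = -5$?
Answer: $913$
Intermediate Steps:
$X = -8$ ($X = -3 - 5 = -8$)
$Z{\left(j,K \right)} = -9 + 5 K + K j$ ($Z{\left(j,K \right)} = -9 + \left(K j + 5 K\right) = -9 + \left(5 K + K j\right) = -9 + 5 K + K j$)
$P{\left(w,k \right)} = -9 + k + 4 w$ ($P{\left(w,k \right)} = \left(\left(-9 + 5 w + w \left(-2\right)\right) + k\right) + w = \left(\left(-9 + 5 w - 2 w\right) + k\right) + w = \left(\left(-9 + 3 w\right) + k\right) + w = \left(-9 + k + 3 w\right) + w = -9 + k + 4 w$)
$29 + \left(P{\left(0,\sqrt{5 - 5} \right)} + X\right) 4 \left(-13\right) = 29 + \left(\left(-9 + \sqrt{5 - 5} + 4 \cdot 0\right) - 8\right) 4 \left(-13\right) = 29 + \left(\left(-9 + \sqrt{0} + 0\right) - 8\right) 4 \left(-13\right) = 29 + \left(\left(-9 + 0 + 0\right) - 8\right) 4 \left(-13\right) = 29 + \left(-9 - 8\right) 4 \left(-13\right) = 29 + \left(-17\right) 4 \left(-13\right) = 29 - -884 = 29 + 884 = 913$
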